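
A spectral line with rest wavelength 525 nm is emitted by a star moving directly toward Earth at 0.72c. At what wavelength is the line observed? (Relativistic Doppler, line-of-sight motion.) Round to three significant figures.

Relativistic Doppler for wavelength: λ_obs = λ_src · √((1−β)/(1+β)).
With β = 0.72: factor = √(0.28/1.72) = 0.40347.
λ_obs = 525 × 0.40347 = 212 nm.

212 nm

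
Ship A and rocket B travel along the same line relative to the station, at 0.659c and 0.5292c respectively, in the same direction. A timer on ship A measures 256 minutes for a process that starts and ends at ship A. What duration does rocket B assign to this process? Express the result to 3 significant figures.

Transform ship A's velocity into rocket B's frame: (0.659 − 0.5292)/(1 − 0.659·0.5292) = 0.1298/0.6512572, so the relative speed is 0.19931c.
At |u| = 0.19931c, γ = (1 − 0.0397245)^(−1/2) = 1.0205.
Ship A's interval is proper; time dilation gives Δt_B = γΔτ = 1.0205 × 256 minutes = 261 minutes.

261 minutes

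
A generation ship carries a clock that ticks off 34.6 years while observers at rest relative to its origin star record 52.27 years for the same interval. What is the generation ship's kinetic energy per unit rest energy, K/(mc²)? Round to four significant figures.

γ = Δt/Δτ = 52.27/34.6 = 1.51069.
Since K = (γ−1)mc², K/(mc²) = 1.51069 − 1 = 0.5107.

0.5107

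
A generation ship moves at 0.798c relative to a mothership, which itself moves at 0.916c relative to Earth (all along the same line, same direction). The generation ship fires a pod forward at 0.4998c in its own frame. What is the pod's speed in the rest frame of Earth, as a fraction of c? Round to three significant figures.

Apply u = (u'+v)/(1+u'v) twice. Pod in the mothership frame: (0.4998+0.798)/(1+0.4998·0.798) = 1.2978/1.3988404 = 0.92777c.
That velocity, transformed to the rest frame of Earth: (0.92777+0.916)/(1+0.92777·0.916) = 1.84377/1.84983732 = 0.99672c.

0.997c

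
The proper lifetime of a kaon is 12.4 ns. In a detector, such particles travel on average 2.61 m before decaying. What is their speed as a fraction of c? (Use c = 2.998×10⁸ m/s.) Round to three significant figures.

0.575c

d = βγcτ ⇒ βγ = d/(cτ) = 2.610 m / (3.71752 m) = 0.70208.
β = (βγ)/√(1+(βγ)²) = 0.70208/√1.492916 = 0.575.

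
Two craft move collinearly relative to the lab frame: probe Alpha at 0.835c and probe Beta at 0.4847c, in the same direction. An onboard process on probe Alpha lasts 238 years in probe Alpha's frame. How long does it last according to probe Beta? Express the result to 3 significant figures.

294 years

The velocity of probe Alpha relative to probe Beta is (0.835 − 0.4847)c / (1 − 0.835×0.4847) = 0.58847c; relative speed 0.58847c.
γ for this relative speed: γ = 1/√(1 − 0.346297) = 1.2368.
The clock on probe Alpha records proper time, so probe Beta measures Δt = γΔτ = 1.2368 × 238 = 294 years.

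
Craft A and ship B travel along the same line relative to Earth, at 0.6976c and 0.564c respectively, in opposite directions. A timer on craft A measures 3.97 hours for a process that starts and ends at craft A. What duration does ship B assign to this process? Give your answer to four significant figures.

The velocity of craft A relative to ship B is (0.6976 + 0.564)c / (1 + 0.6976×0.564) = 0.90538c; relative speed 0.90538c.
At |u| = 0.90538c, γ = (1 − 0.819713)^(−1/2) = 2.3551.
Craft A's interval is proper; time dilation gives Δt_B = γΔτ = 2.3551 × 3.97 hours = 9.350 hours.

9.350 hours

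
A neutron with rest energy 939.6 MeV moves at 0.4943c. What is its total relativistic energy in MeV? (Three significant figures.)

1080 MeV

With β = 0.4943, γ = 1/√(1 − 0.4943²) = 1/√0.75566751 = 1.1504.
Total energy: E = γmc² = 1.1504 × 939.6 MeV = 1080 MeV.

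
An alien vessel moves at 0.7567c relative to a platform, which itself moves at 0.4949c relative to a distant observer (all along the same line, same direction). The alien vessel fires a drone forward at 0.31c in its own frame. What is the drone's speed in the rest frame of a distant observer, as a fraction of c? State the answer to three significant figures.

0.952c

Apply u = (u'+v)/(1+u'v) twice. Drone in the platform frame: (0.31+0.7567)/(1+0.31·0.7567) = 1.0667/1.234577 = 0.86402c.
That velocity, transformed to the rest frame of a distant observer: (0.86402+0.4949)/(1+0.86402·0.4949) = 1.35892/1.427603498 = 0.95189c.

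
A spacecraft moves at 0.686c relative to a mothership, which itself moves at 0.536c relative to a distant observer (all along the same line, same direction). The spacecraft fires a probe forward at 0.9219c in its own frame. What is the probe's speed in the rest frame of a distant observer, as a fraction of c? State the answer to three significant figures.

0.995c

Apply u = (u'+v)/(1+u'v) twice. Probe in the mothership frame: (0.9219+0.686)/(1+0.9219·0.686) = 1.6079/1.6324234 = 0.98498c.
That velocity, transformed to the rest frame of a distant observer: (0.98498+0.536)/(1+0.98498·0.536) = 1.52098/1.52794928 = 0.99544c.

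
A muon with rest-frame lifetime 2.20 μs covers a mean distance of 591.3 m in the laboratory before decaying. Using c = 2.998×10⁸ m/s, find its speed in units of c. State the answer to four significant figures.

d = βγcτ ⇒ βγ = d/(cτ) = 591.3 m / (659.56 m) = 0.89651.
β = (βγ)/√(1+(βγ)²) = 0.89651/√1.80373 = 0.6675.

0.6675c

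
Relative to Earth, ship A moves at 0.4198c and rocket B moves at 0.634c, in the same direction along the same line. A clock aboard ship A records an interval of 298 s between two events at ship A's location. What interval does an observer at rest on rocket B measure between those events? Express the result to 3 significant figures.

Speed of ship A in rocket B's frame: u = (v_A − v_B)/(1 − v_A v_B/c²) = (0.4198 − 0.634)/(1 − 0.4198×0.634) = −0.2142/0.7338468 = −0.29189; |u| = 0.29189c.
γ for this relative speed: γ = 1/√(1 − 0.0851998) = 1.0455.
The clock on ship A records proper time, so rocket B measures Δt = γΔτ = 1.0455 × 298 = 312 s.

312 s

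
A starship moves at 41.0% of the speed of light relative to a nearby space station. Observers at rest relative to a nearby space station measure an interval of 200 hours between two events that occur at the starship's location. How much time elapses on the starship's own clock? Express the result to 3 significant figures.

182 hours

With β = 0.41, γ = 1/√(1 − 0.41²) = 1/√0.8319 = 1.0964.
The starship's clock runs slow as seen from a nearby space station, so Δτ = Δt/γ = 200/1.0964 = 182 hours.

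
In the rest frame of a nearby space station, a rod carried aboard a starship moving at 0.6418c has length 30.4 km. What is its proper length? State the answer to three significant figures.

39.6 km

β² = 0.41190724, so γ = 1/√0.58809276 = 1.304.
Proper length: L₀ = γ·L = 1.304 × 30.4 = 39.6 km.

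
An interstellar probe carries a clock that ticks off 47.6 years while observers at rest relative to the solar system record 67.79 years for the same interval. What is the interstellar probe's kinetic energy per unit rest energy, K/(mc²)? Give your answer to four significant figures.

From Δt = γΔτ: γ = 67.79/47.6 = 1.42416.
Since K = (γ−1)mc², K/(mc²) = 1.42416 − 1 = 0.4242.

0.4242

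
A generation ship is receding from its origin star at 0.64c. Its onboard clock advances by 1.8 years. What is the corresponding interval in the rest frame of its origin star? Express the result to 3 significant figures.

2.34 years

With β = 0.64, γ = 1/√(1 − 0.64²) = 1/√0.5904 = 1.3014.
Time dilation: Δt = γ·Δτ = 1.3014 × 1.8 = 2.34 years.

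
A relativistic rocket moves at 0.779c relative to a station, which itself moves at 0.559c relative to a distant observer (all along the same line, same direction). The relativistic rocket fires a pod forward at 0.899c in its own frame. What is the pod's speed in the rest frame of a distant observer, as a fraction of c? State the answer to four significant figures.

0.9963c

Compose velocities in two stages. Stage 1 (into S'): u₁ = (0.899+0.779)/(1+0.899×0.779) = 0.98687.
Stage 2 (into S): u = (0.98687+0.559)/(1+0.98687×0.559) = 0.99627, so the speed is 0.9963c.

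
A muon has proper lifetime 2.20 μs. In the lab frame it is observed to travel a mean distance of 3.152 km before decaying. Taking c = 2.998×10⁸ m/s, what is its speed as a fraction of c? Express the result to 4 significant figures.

Lab distance = (lab lifetime)·v = γτ·βc, so βγ = d/(cτ) = 3152/(2.998×10⁸ × 2.200×10^-6) = 4.7789.
With βγ = 4.7789: γ² = 1 + (βγ)² = 23.8379, and β = (βγ)/γ = 4.7789/4.88241 = 0.9788.

0.9788c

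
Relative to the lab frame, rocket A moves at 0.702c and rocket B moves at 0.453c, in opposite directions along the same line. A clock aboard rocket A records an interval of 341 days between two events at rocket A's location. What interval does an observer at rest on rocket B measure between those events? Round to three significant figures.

Speed of rocket A in rocket B's frame: u = (v_A + v_B)/(1 + v_A v_B/c²) = (0.702 + 0.453)/(1 + 0.702×0.453) = 1.155/1.318006 = 0.87632; |u| = 0.87632c.
γ for this relative speed: γ = 1/√(1 − 0.767937) = 2.0759.
The clock on rocket A records proper time, so rocket B measures Δt = γΔτ = 2.0759 × 341 = 708 days.

708 days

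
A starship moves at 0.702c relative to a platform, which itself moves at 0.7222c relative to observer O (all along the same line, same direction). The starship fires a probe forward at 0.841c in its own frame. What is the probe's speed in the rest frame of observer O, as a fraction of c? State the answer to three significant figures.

0.995c

Apply u = (u'+v)/(1+u'v) twice. Probe in the platform frame: (0.841+0.702)/(1+0.841·0.702) = 1.543/1.590382 = 0.97021c.
That velocity, transformed to the rest frame of observer O: (0.97021+0.7222)/(1+0.97021·0.7222) = 1.69241/1.700685662 = 0.99513c.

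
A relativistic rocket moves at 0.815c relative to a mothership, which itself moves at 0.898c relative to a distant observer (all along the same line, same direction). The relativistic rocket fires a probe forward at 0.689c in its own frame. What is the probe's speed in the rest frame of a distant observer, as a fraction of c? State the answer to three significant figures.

0.998c

Apply u = (u'+v)/(1+u'v) twice. Probe in the mothership frame: (0.689+0.815)/(1+0.689·0.815) = 1.504/1.561535 = 0.96315c.
That velocity, transformed to the rest frame of a distant observer: (0.96315+0.898)/(1+0.96315·0.898) = 1.86115/1.8649087 = 0.99798c.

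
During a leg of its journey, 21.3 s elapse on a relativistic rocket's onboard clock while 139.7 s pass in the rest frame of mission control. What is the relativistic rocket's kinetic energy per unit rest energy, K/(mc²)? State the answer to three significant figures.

5.56

From Δt = γΔτ: γ = 139.7/21.3 = 6.55869.
Since K = (γ−1)mc², K/(mc²) = 6.55869 − 1 = 5.56.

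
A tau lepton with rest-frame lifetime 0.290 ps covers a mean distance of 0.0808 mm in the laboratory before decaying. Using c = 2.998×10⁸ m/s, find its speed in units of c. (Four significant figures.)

0.6808c

Let x = d/(cτ) = 8.080×10^-5 m / (2.998×10⁸ m/s × 2.900×10^-13 s) = 0.92936. Since d = βγcτ, x = βγ = β/√(1−β²).
Solving: β² = x²/(1+x²) = 0.86371/1.86371 = 0.463436, so β = 0.6808.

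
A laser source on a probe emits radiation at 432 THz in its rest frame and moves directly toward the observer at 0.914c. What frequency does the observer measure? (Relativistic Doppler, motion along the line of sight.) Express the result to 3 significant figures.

2040 THz

Relativistic Doppler (source moving toward): f_obs = f_src · √((1+β)/(1−β)).
With β = 0.914: factor = √(1.914/0.086) = 4.7176.
f_obs = 432 × 4.7176 = 2040 THz.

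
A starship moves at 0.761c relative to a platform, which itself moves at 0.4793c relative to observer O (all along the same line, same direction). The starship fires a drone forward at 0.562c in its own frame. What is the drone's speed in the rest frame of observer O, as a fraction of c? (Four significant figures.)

0.9736c

Compose velocities in two stages. Stage 1 (into S'): u₁ = (0.562+0.761)/(1+0.562×0.761) = 0.92668.
Stage 2 (into S): u = (0.92668+0.4793)/(1+0.92668×0.4793) = 0.97356, so the speed is 0.9736c.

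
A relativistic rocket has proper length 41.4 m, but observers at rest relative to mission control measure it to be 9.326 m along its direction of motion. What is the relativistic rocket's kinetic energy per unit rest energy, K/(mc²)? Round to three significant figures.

γ = L₀/L = 41.4/9.326 = 4.4392.
Since K = (γ−1)mc², K/(mc²) = 4.4392 − 1 = 3.44.

3.44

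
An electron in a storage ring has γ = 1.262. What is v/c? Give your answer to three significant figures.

β = √(1 − 1/γ²) = √(1 − 1/1.592644) = √0.372113 = 0.610.

0.610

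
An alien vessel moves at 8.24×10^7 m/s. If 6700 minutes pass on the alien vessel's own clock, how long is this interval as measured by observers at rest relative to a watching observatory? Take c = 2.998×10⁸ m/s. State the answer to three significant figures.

β = v/c = (8.24×10^7 m/s)/(2.998×10⁸ m/s) = 0.27485.
With β = 0.27485, γ = 1/√(1 − 0.27485²) = 1/√0.9244574775 = 1.0401.
Time dilation: Δt = γ·Δτ = 1.0401 × 6700 = 6970 minutes.

6970 minutes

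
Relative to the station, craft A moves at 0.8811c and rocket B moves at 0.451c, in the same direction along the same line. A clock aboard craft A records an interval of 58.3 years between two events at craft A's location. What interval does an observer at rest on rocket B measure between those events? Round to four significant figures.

Speed of craft A in rocket B's frame: u = (v_A − v_B)/(1 − v_A v_B/c²) = (0.8811 − 0.451)/(1 − 0.8811×0.451) = 0.4301/0.6026239 = 0.71371; |u| = 0.71371c.
At |u| = 0.71371c, γ = (1 − 0.509382)^(−1/2) = 1.4277.
Craft A's interval is proper; time dilation gives Δt_B = γΔτ = 1.4277 × 58.3 years = 83.23 years.

83.23 years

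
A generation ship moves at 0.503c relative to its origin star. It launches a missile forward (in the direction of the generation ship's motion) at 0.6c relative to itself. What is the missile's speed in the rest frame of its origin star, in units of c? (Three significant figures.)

In units of c, u = (u' + v)/(1 + u'v) with u' = 0.6 and v = 0.503.
Numerator: 0.6 + 0.503 = 1.103. Denominator: 1 + (0.6)(0.503) = 1.3018.
u = 1.103/1.3018 = 0.84729, so the speed is 0.847c.

0.847c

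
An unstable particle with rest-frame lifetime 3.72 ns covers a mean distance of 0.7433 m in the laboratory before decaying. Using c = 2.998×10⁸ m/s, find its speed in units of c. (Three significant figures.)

0.555c

Lab distance = (lab lifetime)·v = γτ·βc, so βγ = d/(cτ) = 0.7433/(2.998×10⁸ × 3.720×10^-9) = 0.66648.
With βγ = 0.66648: γ² = 1 + (βγ)² = 1.444196, and β = (βγ)/γ = 0.66648/1.20175 = 0.555.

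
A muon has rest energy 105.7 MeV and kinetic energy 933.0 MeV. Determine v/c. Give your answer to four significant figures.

K = (γ−1)mc², so γ = 1 + 933.0/105.7 = 9.8269.
Then v/c = √(1 − γ⁻²) = √(1 − 0.0103554) = √0.9896446 = 0.9948.

0.9948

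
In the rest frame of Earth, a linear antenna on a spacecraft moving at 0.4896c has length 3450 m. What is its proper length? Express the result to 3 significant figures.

3960 m

γ = 1/√(1 − β²) = 1/√(1 − 0.23970816) = 1/√0.76029184 = 1/0.871947 = 1.1469.
Proper length: L₀ = γ·L = 1.1469 × 3450 = 3960 m.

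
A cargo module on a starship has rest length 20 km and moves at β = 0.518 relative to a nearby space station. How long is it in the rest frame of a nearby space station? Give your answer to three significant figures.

Lorentz factor: γ = (1 − 0.268324)^(−1/2) = 1.1691.
Along the direction of motion the measured length is L₀/γ = 20/1.1691 = 17.1 km.

17.1 km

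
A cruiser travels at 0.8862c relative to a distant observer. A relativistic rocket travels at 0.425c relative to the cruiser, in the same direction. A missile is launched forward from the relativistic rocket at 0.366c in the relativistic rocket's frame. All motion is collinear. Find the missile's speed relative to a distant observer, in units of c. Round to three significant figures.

First combine the missile and relativistic rocket (S''→S'): u₁ = (0.366 + 0.425)/(1 + 0.366×0.425) = 0.791/1.15555 = 0.68452.
Then combine with the cruiser (S'→S): u = (0.68452 + 0.8862)/(1 + 0.68452×0.8862) = 1.57072/1.606621624 = 0.97765.

0.978c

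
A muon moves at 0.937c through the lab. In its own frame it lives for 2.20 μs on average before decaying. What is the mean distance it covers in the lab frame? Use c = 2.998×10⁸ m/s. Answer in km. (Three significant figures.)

1.77 km

With β = 0.937, γ = 1/√(1 − 0.937²) = 1/√0.122031 = 2.8626.
Lab-frame lifetime: Δt = γτ = 2.8626 × 2.20 μs = 6.2977 μs.
Distance: d = vΔt = 0.937 × 2.998×10⁸ m/s × 6.2977×10^-6 s = 1770 m = 1.77 km.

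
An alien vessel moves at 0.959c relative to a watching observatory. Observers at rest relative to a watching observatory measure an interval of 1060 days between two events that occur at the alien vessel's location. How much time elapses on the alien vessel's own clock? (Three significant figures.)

γ = 1/√(1 − β²) = 1/√(1 − 0.919681) = 1/√0.080319 = 1/0.283406 = 3.5285.
The moving clock records proper time: Δτ = Δt/γ = 1060/3.5285 = 300 days.

300 days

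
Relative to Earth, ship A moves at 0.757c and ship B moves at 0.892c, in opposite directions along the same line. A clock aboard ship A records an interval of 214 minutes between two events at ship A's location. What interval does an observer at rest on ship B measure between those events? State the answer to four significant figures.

Speed of ship A in ship B's frame: u = (v_A + v_B)/(1 + v_A v_B/c²) = (0.757 + 0.892)/(1 + 0.757×0.892) = 1.649/1.675244 = 0.98433; |u| = 0.98433c.
At |u| = 0.98433c, γ = (1 − 0.968906)^(−1/2) = 5.671.
The clock on ship A records proper time, so ship B measures Δt = γΔτ = 5.671 × 214 = 1214 minutes.

1214 minutes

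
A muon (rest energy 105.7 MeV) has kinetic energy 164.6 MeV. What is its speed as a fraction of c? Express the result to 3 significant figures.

K = (γ−1)mc², so γ = 1 + 164.6/105.7 = 2.5572.
Then v/c = √(1 − γ⁻²) = √(1 − 0.152922) = √0.847078 = 0.920.

0.920c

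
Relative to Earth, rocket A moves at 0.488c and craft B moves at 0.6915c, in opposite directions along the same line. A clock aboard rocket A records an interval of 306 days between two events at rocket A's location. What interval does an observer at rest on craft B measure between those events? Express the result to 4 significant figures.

649.1 days

Transform rocket A's velocity into craft B's frame: (0.488 + 0.6915)/(1 + 0.488·0.6915) = 1.1795/1.337452, so the relative speed is 0.8819c.
γ for this relative speed: γ = 1/√(1 − 0.777748) = 2.1212.
The clock on rocket A records proper time, so craft B measures Δt = γΔτ = 2.1212 × 306 = 649.1 days.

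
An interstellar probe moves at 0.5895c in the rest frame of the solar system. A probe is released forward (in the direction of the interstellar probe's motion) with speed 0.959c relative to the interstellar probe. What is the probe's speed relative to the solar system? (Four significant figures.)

0.9892c

Relativistic velocity addition: u = (u' + v)/(1 + u'v/c²), with u' = 0.959c and v = 0.5895c.
Numerator: 0.959 + 0.5895 = 1.5485. Denominator: 1 + (0.959)(0.5895) = 1.5653305.
u = 1.5485/1.5653305 = 0.98925, so the speed is 0.9892c.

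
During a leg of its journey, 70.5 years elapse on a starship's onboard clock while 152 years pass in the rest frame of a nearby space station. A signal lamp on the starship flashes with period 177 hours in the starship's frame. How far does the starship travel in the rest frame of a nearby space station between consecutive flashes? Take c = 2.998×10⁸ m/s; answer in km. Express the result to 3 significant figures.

γ = Δt/Δτ = 152/70.5 = 2.15603.
β = √(1 − 1/γ²) = 0.88593. Lab-frame period = γτ = 2.15603×177 hours = 381.62 hours. Distance = βc × γτ = 0.88593 × 2.998×10⁸ m/s × 1373832 s = 3.6489×10^14 m = 3.65×10^11 km.

3.65×10^11 km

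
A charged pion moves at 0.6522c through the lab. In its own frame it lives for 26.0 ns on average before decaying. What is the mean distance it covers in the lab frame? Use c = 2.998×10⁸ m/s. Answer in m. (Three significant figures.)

γ = 1/√(1 − β²) = 1/√(1 − 0.42536484) = 1/√0.57463516 = 1/0.758047 = 1.3192.
Lab-frame lifetime: Δt = γτ = 1.3192 × 26.0 ns = 34.299 ns.
Distance: d = vΔt = 0.6522 × 2.998×10⁸ m/s × 3.4299×10^-8 s = 6.71 m.

6.71 m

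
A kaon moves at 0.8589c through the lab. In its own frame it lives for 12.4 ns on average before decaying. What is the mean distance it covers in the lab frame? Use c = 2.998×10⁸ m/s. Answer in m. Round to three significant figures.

6.23 m

Lorentz factor: γ = (1 − 0.73770921)^(−1/2) = 1.9526.
Lab-frame lifetime: Δt = γτ = 1.9526 × 12.4 ns = 24.212 ns.
Distance: d = vΔt = 0.8589 × 2.998×10⁸ m/s × 2.4212×10^-8 s = 6.23 m.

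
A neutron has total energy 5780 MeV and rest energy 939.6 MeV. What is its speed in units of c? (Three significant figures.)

γ = E/(mc²) = 5780/939.6 = 6.1516.
β = √(1 − 1/γ²) = √(1 − 0.0264255) = √0.9735745 = 0.987.

0.987c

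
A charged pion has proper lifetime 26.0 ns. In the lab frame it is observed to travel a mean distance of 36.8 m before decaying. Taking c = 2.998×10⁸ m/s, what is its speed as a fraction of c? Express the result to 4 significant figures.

0.9783c

Let x = d/(cτ) = 36.80 m / (2.998×10⁸ m/s × 2.600×10^-8 s) = 4.7211. Since d = βγcτ, x = βγ = β/√(1−β²).
Solving: β² = x²/(1+x²) = 22.2888/23.2888 = 0.957061, so β = 0.9783.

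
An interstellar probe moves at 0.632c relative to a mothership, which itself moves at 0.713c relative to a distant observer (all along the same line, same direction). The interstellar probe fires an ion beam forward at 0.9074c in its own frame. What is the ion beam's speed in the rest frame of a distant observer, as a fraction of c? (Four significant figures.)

Apply u = (u'+v)/(1+u'v) twice. Ion beam in the mothership frame: (0.9074+0.632)/(1+0.9074·0.632) = 1.5394/1.5734768 = 0.97834c.
That velocity, transformed to the rest frame of a distant observer: (0.97834+0.713)/(1+0.97834·0.713) = 1.69134/1.69755642 = 0.99634c.

0.9963c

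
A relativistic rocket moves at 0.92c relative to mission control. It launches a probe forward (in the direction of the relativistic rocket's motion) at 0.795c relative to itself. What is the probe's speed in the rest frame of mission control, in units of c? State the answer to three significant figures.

0.991c

Relativistic velocity addition: u = (u' + v)/(1 + u'v/c²), with u' = 0.795c and v = 0.92c.
Numerator: 0.795 + 0.92 = 1.715. Denominator: 1 + (0.795)(0.92) = 1.7314.
u = 1.715/1.7314 = 0.99053, so the speed is 0.991c.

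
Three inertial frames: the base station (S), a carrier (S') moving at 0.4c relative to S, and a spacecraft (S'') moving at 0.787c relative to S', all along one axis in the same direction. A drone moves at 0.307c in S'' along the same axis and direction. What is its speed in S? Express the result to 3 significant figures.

0.947c

Compose velocities in two stages. Stage 1 (into S'): u₁ = (0.307+0.787)/(1+0.307×0.787) = 0.88111.
Stage 2 (into S): u = (0.88111+0.4)/(1+0.88111×0.4) = 0.94726, so the speed is 0.947c.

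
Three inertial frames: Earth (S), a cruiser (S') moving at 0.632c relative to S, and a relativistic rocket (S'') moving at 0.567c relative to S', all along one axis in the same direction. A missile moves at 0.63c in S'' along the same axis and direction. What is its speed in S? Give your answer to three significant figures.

0.972c

First combine the missile and relativistic rocket (S''→S'): u₁ = (0.63 + 0.567)/(1 + 0.63×0.567) = 1.197/1.35721 = 0.88196.
Then combine with the cruiser (S'→S): u = (0.88196 + 0.632)/(1 + 0.88196×0.632) = 1.51396/1.55739872 = 0.97211.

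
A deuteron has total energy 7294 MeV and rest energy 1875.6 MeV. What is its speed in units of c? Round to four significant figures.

γ = E/(mc²) = 7294/1875.6 = 3.8889.
β = √(1 − 1/γ²) = √(1 − 0.0661221) = √0.9338779 = 0.9664.

0.9664c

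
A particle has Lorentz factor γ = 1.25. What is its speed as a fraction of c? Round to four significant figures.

0.6000c

β = √(1 − 1/γ²) = √(1 − 1/1.5625) = √0.36 = 0.6000.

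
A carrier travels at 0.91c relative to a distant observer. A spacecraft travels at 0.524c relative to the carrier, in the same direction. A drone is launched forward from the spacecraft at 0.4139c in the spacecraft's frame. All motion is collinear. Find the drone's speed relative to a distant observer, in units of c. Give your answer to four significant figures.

Compose velocities in two stages. Stage 1 (into S'): u₁ = (0.4139+0.524)/(1+0.4139×0.524) = 0.77074.
Stage 2 (into S): u = (0.77074+0.91)/(1+0.77074×0.91) = 0.98787, so the speed is 0.9879c.

0.9879c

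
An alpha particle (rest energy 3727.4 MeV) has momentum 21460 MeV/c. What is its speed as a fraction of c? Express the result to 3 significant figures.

0.985c

βγ = pc/(mc²) = 21460/3727.4 = 5.7574.
Since γ² = 1 + (βγ)² = 34.1477, γ = √34.1477 = 5.8436, and β = (βγ)/γ = 5.7574/5.8436 = 0.985.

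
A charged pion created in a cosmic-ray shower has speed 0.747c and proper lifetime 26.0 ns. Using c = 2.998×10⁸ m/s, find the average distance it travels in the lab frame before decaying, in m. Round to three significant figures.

Lorentz factor: γ = (1 − 0.558009)^(−1/2) = 1.5042.
Lab-frame lifetime: Δt = γτ = 1.5042 × 26.0 ns = 39.109 ns.
Distance: d = vΔt = 0.747 × 2.998×10⁸ m/s × 3.9109×10^-8 s = 8.76 m.

8.76 m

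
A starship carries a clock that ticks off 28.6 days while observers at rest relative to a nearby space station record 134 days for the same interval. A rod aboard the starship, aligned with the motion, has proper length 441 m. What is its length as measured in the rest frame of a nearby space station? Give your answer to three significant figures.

94.1 m

The time-dilation ratio gives γ = 134/28.6 = 4.68531.
L = L₀/γ = 441/4.68531 = 94.1 m.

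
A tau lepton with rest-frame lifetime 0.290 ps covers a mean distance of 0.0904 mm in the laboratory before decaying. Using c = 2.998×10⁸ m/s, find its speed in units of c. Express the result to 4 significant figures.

0.7208c

Lab distance = (lab lifetime)·v = γτ·βc, so βγ = d/(cτ) = 9.040×10^-5/(2.998×10⁸ × 2.900×10^-13) = 1.0398.
With βγ = 1.0398: γ² = 1 + (βγ)² = 2.08118, and β = (βγ)/γ = 1.0398/1.44263 = 0.7208.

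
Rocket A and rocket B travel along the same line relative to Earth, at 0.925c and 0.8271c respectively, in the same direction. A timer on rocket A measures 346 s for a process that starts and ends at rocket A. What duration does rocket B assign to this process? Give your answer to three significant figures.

381 s

Transform rocket A's velocity into rocket B's frame: (0.925 − 0.8271)/(1 − 0.925·0.8271) = 0.0979/0.2349325, so the relative speed is 0.41672c.
At |u| = 0.41672c, γ = (1 − 0.173656)^(−1/2) = 1.1001.
Rocket A's interval is proper; time dilation gives Δt_B = γΔτ = 1.1001 × 346 s = 381 s.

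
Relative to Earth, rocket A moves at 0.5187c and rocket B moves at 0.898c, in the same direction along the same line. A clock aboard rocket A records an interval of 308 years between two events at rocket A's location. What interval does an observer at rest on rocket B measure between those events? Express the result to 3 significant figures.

Transform rocket A's velocity into rocket B's frame: (0.5187 − 0.898)/(1 − 0.5187·0.898) = −0.3793/0.5342074, so the relative speed is 0.71002c.
γ for this relative speed: γ = 1/√(1 − 0.504128) = 1.4201.
Rocket A's interval is proper; time dilation gives Δt_B = γΔτ = 1.4201 × 308 years = 437 years.

437 years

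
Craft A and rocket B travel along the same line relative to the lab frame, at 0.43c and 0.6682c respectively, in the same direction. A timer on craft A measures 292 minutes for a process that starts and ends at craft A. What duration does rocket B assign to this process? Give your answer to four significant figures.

309.8 minutes

Transform craft A's velocity into rocket B's frame: (0.43 − 0.6682)/(1 − 0.43·0.6682) = −0.2382/0.712674, so the relative speed is 0.33423c.
γ for this relative speed: γ = 1/√(1 − 0.11171) = 1.061.
Craft A's interval is proper; time dilation gives Δt_B = γΔτ = 1.061 × 292 minutes = 309.8 minutes.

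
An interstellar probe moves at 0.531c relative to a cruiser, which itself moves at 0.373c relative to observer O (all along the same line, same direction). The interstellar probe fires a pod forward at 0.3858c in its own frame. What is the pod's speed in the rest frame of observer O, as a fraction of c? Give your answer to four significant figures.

0.8832c

Compose velocities in two stages. Stage 1 (into S'): u₁ = (0.3858+0.531)/(1+0.3858×0.531) = 0.76092.
Stage 2 (into S): u = (0.76092+0.373)/(1+0.76092×0.373) = 0.88324, so the speed is 0.8832c.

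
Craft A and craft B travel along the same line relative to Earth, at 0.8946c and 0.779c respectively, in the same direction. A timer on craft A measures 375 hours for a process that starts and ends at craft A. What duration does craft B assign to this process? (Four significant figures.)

Speed of craft A in craft B's frame: u = (v_A − v_B)/(1 − v_A v_B/c²) = (0.8946 − 0.779)/(1 − 0.8946×0.779) = 0.1156/0.3031066 = 0.38138; |u| = 0.38138c.
At |u| = 0.38138c, γ = (1 − 0.145451)^(−1/2) = 1.0818.
The clock on craft A records proper time, so craft B measures Δt = γΔτ = 1.0818 × 375 = 405.7 hours.

405.7 hours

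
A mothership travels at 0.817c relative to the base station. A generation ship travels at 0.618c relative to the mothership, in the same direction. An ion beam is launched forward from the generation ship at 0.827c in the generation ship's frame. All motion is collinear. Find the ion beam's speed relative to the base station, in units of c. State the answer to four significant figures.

Apply u = (u'+v)/(1+u'v) twice. Ion beam in the mothership frame: (0.827+0.618)/(1+0.827·0.618) = 1.445/1.511086 = 0.95627c.
That velocity, transformed to the rest frame of the base station: (0.95627+0.817)/(1+0.95627·0.817) = 1.77327/1.78127259 = 0.99551c.

0.9955c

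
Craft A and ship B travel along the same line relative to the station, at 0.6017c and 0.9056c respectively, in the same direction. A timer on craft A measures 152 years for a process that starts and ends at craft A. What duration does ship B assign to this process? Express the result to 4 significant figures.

The velocity of craft A relative to ship B is (0.6017 − 0.9056)c / (1 − 0.6017×0.9056) = −0.66776c; relative speed 0.66776c.
At |u| = 0.66776c, γ = (1 − 0.445903)^(−1/2) = 1.3434.
Craft A's interval is proper; time dilation gives Δt_B = γΔτ = 1.3434 × 152 years = 204.2 years.

204.2 years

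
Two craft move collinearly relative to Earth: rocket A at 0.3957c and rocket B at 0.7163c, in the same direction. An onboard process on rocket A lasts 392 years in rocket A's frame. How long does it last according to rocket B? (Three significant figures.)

438 years

Speed of rocket A in rocket B's frame: u = (v_A − v_B)/(1 − v_A v_B/c²) = (0.3957 − 0.7163)/(1 − 0.3957×0.7163) = −0.3206/0.71656009 = −0.44742; |u| = 0.44742c.
γ for this relative speed: γ = 1/√(1 − 0.200185) = 1.1182.
The clock on rocket A records proper time, so rocket B measures Δt = γΔτ = 1.1182 × 392 = 438 years.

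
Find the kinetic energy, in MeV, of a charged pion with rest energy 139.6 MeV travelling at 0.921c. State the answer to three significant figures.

γ = 1/√(1 − β²) = 1/√(1 − 0.848241) = 1/√0.151759 = 1/0.389563 = 2.567.
Kinetic energy: K = (γ − 1)mc² = (2.567 − 1) × 139.6 MeV = 1.567 × 139.6 = 219 MeV.

219 MeV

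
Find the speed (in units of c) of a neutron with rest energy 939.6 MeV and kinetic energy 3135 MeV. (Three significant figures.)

γ = 1 + K/(mc²) = 1 + 3135/939.6 = 4.3365.
β = √(1 − 1/γ²) = √(1 − 0.0531767) = √0.9468233 = 0.973.

0.973c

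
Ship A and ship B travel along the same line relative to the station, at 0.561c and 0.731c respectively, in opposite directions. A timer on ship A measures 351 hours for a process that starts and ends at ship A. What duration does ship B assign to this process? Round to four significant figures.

876.2 hours

Transform ship A's velocity into ship B's frame: (0.561 + 0.731)/(1 + 0.561·0.731) = 1.292/1.410091, so the relative speed is 0.91625c.
At |u| = 0.91625c, γ = (1 − 0.839514)^(−1/2) = 2.4962.
Ship A's interval is proper; time dilation gives Δt_B = γΔτ = 2.4962 × 351 hours = 876.2 hours.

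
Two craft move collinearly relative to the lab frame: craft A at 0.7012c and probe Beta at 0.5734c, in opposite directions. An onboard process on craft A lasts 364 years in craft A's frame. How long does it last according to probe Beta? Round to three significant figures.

The velocity of craft A relative to probe Beta is (0.7012 + 0.5734)c / (1 + 0.7012×0.5734) = 0.90909c; relative speed 0.90909c.
γ for this relative speed: γ = 1/√(1 − 0.826445) = 2.4004.
Craft A's interval is proper; time dilation gives Δt_B = γΔτ = 2.4004 × 364 years = 874 years.

874 years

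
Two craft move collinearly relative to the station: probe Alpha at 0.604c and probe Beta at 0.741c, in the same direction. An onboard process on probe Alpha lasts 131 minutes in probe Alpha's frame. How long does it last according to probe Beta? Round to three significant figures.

135 minutes

Transform probe Alpha's velocity into probe Beta's frame: (0.604 − 0.741)/(1 − 0.604·0.741) = −0.137/0.552436, so the relative speed is 0.24799c.
γ for this relative speed: γ = 1/√(1 − 0.061499) = 1.0322.
The clock on probe Alpha records proper time, so probe Beta measures Δt = γΔτ = 1.0322 × 131 = 135 minutes.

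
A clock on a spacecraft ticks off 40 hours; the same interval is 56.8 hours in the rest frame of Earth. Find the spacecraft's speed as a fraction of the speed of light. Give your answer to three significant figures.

0.710c

γ = Δt/Δτ = 56.8/40 = 1.42.
β = √(1 − 1/γ²) = √(1 − 0.495933) = √0.504067 = 0.710.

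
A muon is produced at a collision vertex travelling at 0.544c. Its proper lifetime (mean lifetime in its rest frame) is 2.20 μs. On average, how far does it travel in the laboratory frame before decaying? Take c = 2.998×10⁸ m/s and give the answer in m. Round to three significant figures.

428 m

γ = 1/√(1 − β²) = 1/√(1 − 0.295936) = 1/√0.704064 = 1/0.839085 = 1.1918.
Lab-frame lifetime: Δt = γτ = 1.1918 × 2.20 μs = 2.622 μs.
Distance: d = vΔt = 0.544 × 2.998×10⁸ m/s × 2.6220×10^-6 s = 428 m.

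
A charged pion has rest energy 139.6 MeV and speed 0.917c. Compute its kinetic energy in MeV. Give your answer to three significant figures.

Lorentz factor: γ = (1 − 0.840889)^(−1/2) = 2.507.
Kinetic energy: K = (γ − 1)mc² = (2.507 − 1) × 139.6 MeV = 1.507 × 139.6 = 210 MeV.

210 MeV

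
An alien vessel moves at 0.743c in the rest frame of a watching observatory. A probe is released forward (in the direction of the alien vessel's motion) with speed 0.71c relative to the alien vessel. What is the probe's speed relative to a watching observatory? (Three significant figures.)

In units of c, u = (u' + v)/(1 + u'v) with u' = 0.71 and v = 0.743.
Numerator: 0.71 + 0.743 = 1.453. Denominator: 1 + (0.71)(0.743) = 1.52753.
u = 1.453/1.52753 = 0.95121, so the speed is 0.951c.

0.951c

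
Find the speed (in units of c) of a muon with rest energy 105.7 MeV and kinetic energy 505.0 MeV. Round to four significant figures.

0.9849c

γ = 1 + K/(mc²) = 1 + 505.0/105.7 = 5.7777.
β = √(1 − 1/γ²) = √(1 − 0.0299564) = √0.9700436 = 0.9849.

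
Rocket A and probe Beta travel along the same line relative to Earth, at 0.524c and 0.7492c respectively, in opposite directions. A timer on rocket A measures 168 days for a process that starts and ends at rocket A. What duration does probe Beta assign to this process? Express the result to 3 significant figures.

Speed of rocket A in probe Beta's frame: u = (v_A + v_B)/(1 + v_A v_B/c²) = (0.524 + 0.7492)/(1 + 0.524×0.7492) = 1.2732/1.3925808 = 0.91427; |u| = 0.91427c.
γ for this relative speed: γ = 1/√(1 − 0.83589) = 2.4685.
Rocket A's interval is proper; time dilation gives Δt_B = γΔτ = 2.4685 × 168 days = 415 days.

415 days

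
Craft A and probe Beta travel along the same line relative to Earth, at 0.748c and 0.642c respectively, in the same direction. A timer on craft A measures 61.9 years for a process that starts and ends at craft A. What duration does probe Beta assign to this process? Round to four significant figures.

63.23 years

The velocity of craft A relative to probe Beta is (0.748 − 0.642)c / (1 − 0.748×0.642) = 0.20393c; relative speed 0.20393c.
γ for this relative speed: γ = 1/√(1 − 0.0415874) = 1.0215.
Craft A's interval is proper; time dilation gives Δt_B = γΔτ = 1.0215 × 61.9 years = 63.23 years.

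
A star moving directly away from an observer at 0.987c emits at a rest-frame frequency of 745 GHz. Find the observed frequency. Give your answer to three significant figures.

60.3 GHz

Relativistic Doppler (source moving away): f_obs = f_src · √((1−β)/(1+β)).
With β = 0.987: factor = √(0.013/1.987) = 0.080886.
f_obs = 745 × 0.080886 = 60.3 GHz.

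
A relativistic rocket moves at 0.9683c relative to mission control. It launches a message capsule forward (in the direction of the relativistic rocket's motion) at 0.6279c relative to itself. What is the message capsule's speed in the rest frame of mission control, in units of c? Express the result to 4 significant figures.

In units of c, u = (u' + v)/(1 + u'v) with u' = 0.6279 and v = 0.9683.
Numerator: 0.6279 + 0.9683 = 1.5962. Denominator: 1 + (0.6279)(0.9683) = 1.60799557.
u = 1.5962/1.60799557 = 0.99266, so the speed is 0.9927c.

0.9927c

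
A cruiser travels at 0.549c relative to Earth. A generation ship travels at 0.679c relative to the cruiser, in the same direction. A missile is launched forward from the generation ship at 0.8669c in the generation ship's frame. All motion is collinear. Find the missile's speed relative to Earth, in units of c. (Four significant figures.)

Compose velocities in two stages. Stage 1 (into S'): u₁ = (0.8669+0.679)/(1+0.8669×0.679) = 0.97311.
Stage 2 (into S): u = (0.97311+0.549)/(1+0.97311×0.549) = 0.9921, so the speed is 0.9921c.

0.9921c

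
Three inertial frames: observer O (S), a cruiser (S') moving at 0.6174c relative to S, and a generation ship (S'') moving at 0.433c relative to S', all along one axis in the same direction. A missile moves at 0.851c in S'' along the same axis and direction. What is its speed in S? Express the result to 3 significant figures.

Compose velocities in two stages. Stage 1 (into S'): u₁ = (0.851+0.433)/(1+0.851×0.433) = 0.93827.
Stage 2 (into S): u = (0.93827+0.6174)/(1+0.93827×0.6174) = 0.98505, so the speed is 0.985c.

0.985c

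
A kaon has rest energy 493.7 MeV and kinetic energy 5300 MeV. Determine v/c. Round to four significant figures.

0.9964

K = (γ−1)mc², so γ = 1 + 5300/493.7 = 11.735.
Then v/c = √(1 − γ⁻²) = √(1 − 0.00726162) = √0.99273838 = 0.9964.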